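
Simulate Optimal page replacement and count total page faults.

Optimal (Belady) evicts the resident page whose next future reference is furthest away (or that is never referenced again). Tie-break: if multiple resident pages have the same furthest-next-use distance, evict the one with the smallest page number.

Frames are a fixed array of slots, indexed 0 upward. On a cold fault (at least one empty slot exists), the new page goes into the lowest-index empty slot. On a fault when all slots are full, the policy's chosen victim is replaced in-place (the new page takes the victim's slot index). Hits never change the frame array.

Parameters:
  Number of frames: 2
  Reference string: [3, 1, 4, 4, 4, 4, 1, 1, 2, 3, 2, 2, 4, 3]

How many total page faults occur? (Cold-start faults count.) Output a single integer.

Answer: 6

Derivation:
Step 0: ref 3 → FAULT, frames=[3,-]
Step 1: ref 1 → FAULT, frames=[3,1]
Step 2: ref 4 → FAULT (evict 3), frames=[4,1]
Step 3: ref 4 → HIT, frames=[4,1]
Step 4: ref 4 → HIT, frames=[4,1]
Step 5: ref 4 → HIT, frames=[4,1]
Step 6: ref 1 → HIT, frames=[4,1]
Step 7: ref 1 → HIT, frames=[4,1]
Step 8: ref 2 → FAULT (evict 1), frames=[4,2]
Step 9: ref 3 → FAULT (evict 4), frames=[3,2]
Step 10: ref 2 → HIT, frames=[3,2]
Step 11: ref 2 → HIT, frames=[3,2]
Step 12: ref 4 → FAULT (evict 2), frames=[3,4]
Step 13: ref 3 → HIT, frames=[3,4]
Total faults: 6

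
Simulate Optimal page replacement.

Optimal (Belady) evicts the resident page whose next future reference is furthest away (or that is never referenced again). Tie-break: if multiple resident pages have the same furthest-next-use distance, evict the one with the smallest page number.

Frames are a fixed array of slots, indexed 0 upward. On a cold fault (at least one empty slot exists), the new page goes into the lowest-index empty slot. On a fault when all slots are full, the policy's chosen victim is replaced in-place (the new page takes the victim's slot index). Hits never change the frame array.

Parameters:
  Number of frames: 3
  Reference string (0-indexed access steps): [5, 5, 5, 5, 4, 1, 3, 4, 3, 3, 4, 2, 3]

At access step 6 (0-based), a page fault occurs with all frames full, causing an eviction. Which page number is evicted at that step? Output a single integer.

Step 0: ref 5 -> FAULT, frames=[5,-,-]
Step 1: ref 5 -> HIT, frames=[5,-,-]
Step 2: ref 5 -> HIT, frames=[5,-,-]
Step 3: ref 5 -> HIT, frames=[5,-,-]
Step 4: ref 4 -> FAULT, frames=[5,4,-]
Step 5: ref 1 -> FAULT, frames=[5,4,1]
Step 6: ref 3 -> FAULT, evict 1, frames=[5,4,3]
At step 6: evicted page 1

Answer: 1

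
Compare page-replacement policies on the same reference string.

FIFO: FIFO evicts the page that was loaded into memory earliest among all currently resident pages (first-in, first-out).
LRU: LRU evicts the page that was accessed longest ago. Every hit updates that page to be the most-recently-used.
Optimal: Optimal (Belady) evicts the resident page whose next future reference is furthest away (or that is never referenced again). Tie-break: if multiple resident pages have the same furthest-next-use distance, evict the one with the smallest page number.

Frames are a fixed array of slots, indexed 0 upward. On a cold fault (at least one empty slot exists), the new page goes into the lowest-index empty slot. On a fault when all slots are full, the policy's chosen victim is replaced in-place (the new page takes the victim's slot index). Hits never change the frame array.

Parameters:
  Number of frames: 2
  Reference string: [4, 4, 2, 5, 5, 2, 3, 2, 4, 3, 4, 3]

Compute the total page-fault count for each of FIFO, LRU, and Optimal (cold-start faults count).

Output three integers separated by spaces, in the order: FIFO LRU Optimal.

--- FIFO ---
  step 0: ref 4 -> FAULT, frames=[4,-] (faults so far: 1)
  step 1: ref 4 -> HIT, frames=[4,-] (faults so far: 1)
  step 2: ref 2 -> FAULT, frames=[4,2] (faults so far: 2)
  step 3: ref 5 -> FAULT, evict 4, frames=[5,2] (faults so far: 3)
  step 4: ref 5 -> HIT, frames=[5,2] (faults so far: 3)
  step 5: ref 2 -> HIT, frames=[5,2] (faults so far: 3)
  step 6: ref 3 -> FAULT, evict 2, frames=[5,3] (faults so far: 4)
  step 7: ref 2 -> FAULT, evict 5, frames=[2,3] (faults so far: 5)
  step 8: ref 4 -> FAULT, evict 3, frames=[2,4] (faults so far: 6)
  step 9: ref 3 -> FAULT, evict 2, frames=[3,4] (faults so far: 7)
  step 10: ref 4 -> HIT, frames=[3,4] (faults so far: 7)
  step 11: ref 3 -> HIT, frames=[3,4] (faults so far: 7)
  FIFO total faults: 7
--- LRU ---
  step 0: ref 4 -> FAULT, frames=[4,-] (faults so far: 1)
  step 1: ref 4 -> HIT, frames=[4,-] (faults so far: 1)
  step 2: ref 2 -> FAULT, frames=[4,2] (faults so far: 2)
  step 3: ref 5 -> FAULT, evict 4, frames=[5,2] (faults so far: 3)
  step 4: ref 5 -> HIT, frames=[5,2] (faults so far: 3)
  step 5: ref 2 -> HIT, frames=[5,2] (faults so far: 3)
  step 6: ref 3 -> FAULT, evict 5, frames=[3,2] (faults so far: 4)
  step 7: ref 2 -> HIT, frames=[3,2] (faults so far: 4)
  step 8: ref 4 -> FAULT, evict 3, frames=[4,2] (faults so far: 5)
  step 9: ref 3 -> FAULT, evict 2, frames=[4,3] (faults so far: 6)
  step 10: ref 4 -> HIT, frames=[4,3] (faults so far: 6)
  step 11: ref 3 -> HIT, frames=[4,3] (faults so far: 6)
  LRU total faults: 6
--- Optimal ---
  step 0: ref 4 -> FAULT, frames=[4,-] (faults so far: 1)
  step 1: ref 4 -> HIT, frames=[4,-] (faults so far: 1)
  step 2: ref 2 -> FAULT, frames=[4,2] (faults so far: 2)
  step 3: ref 5 -> FAULT, evict 4, frames=[5,2] (faults so far: 3)
  step 4: ref 5 -> HIT, frames=[5,2] (faults so far: 3)
  step 5: ref 2 -> HIT, frames=[5,2] (faults so far: 3)
  step 6: ref 3 -> FAULT, evict 5, frames=[3,2] (faults so far: 4)
  step 7: ref 2 -> HIT, frames=[3,2] (faults so far: 4)
  step 8: ref 4 -> FAULT, evict 2, frames=[3,4] (faults so far: 5)
  step 9: ref 3 -> HIT, frames=[3,4] (faults so far: 5)
  step 10: ref 4 -> HIT, frames=[3,4] (faults so far: 5)
  step 11: ref 3 -> HIT, frames=[3,4] (faults so far: 5)
  Optimal total faults: 5

Answer: 7 6 5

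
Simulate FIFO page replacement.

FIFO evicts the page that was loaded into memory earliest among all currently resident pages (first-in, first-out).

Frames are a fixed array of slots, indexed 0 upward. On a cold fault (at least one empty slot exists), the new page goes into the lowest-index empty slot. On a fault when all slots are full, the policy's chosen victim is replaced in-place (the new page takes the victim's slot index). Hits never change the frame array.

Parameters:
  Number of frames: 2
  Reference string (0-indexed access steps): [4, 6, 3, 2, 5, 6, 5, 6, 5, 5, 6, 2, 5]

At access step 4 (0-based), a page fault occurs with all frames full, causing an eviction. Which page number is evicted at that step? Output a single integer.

Answer: 3

Derivation:
Step 0: ref 4 -> FAULT, frames=[4,-]
Step 1: ref 6 -> FAULT, frames=[4,6]
Step 2: ref 3 -> FAULT, evict 4, frames=[3,6]
Step 3: ref 2 -> FAULT, evict 6, frames=[3,2]
Step 4: ref 5 -> FAULT, evict 3, frames=[5,2]
At step 4: evicted page 3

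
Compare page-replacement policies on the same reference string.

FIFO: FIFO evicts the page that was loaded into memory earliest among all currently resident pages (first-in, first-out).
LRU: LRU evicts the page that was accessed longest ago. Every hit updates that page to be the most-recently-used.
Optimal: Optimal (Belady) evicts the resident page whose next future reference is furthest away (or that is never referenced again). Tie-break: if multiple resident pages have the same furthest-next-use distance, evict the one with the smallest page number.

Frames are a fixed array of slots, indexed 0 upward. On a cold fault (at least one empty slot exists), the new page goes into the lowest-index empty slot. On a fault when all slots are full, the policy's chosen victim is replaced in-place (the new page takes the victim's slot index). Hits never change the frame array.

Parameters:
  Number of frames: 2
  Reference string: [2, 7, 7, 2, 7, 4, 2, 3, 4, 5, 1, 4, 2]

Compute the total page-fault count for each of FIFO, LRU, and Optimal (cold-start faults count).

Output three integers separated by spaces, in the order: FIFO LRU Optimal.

--- FIFO ---
  step 0: ref 2 -> FAULT, frames=[2,-] (faults so far: 1)
  step 1: ref 7 -> FAULT, frames=[2,7] (faults so far: 2)
  step 2: ref 7 -> HIT, frames=[2,7] (faults so far: 2)
  step 3: ref 2 -> HIT, frames=[2,7] (faults so far: 2)
  step 4: ref 7 -> HIT, frames=[2,7] (faults so far: 2)
  step 5: ref 4 -> FAULT, evict 2, frames=[4,7] (faults so far: 3)
  step 6: ref 2 -> FAULT, evict 7, frames=[4,2] (faults so far: 4)
  step 7: ref 3 -> FAULT, evict 4, frames=[3,2] (faults so far: 5)
  step 8: ref 4 -> FAULT, evict 2, frames=[3,4] (faults so far: 6)
  step 9: ref 5 -> FAULT, evict 3, frames=[5,4] (faults so far: 7)
  step 10: ref 1 -> FAULT, evict 4, frames=[5,1] (faults so far: 8)
  step 11: ref 4 -> FAULT, evict 5, frames=[4,1] (faults so far: 9)
  step 12: ref 2 -> FAULT, evict 1, frames=[4,2] (faults so far: 10)
  FIFO total faults: 10
--- LRU ---
  step 0: ref 2 -> FAULT, frames=[2,-] (faults so far: 1)
  step 1: ref 7 -> FAULT, frames=[2,7] (faults so far: 2)
  step 2: ref 7 -> HIT, frames=[2,7] (faults so far: 2)
  step 3: ref 2 -> HIT, frames=[2,7] (faults so far: 2)
  step 4: ref 7 -> HIT, frames=[2,7] (faults so far: 2)
  step 5: ref 4 -> FAULT, evict 2, frames=[4,7] (faults so far: 3)
  step 6: ref 2 -> FAULT, evict 7, frames=[4,2] (faults so far: 4)
  step 7: ref 3 -> FAULT, evict 4, frames=[3,2] (faults so far: 5)
  step 8: ref 4 -> FAULT, evict 2, frames=[3,4] (faults so far: 6)
  step 9: ref 5 -> FAULT, evict 3, frames=[5,4] (faults so far: 7)
  step 10: ref 1 -> FAULT, evict 4, frames=[5,1] (faults so far: 8)
  step 11: ref 4 -> FAULT, evict 5, frames=[4,1] (faults so far: 9)
  step 12: ref 2 -> FAULT, evict 1, frames=[4,2] (faults so far: 10)
  LRU total faults: 10
--- Optimal ---
  step 0: ref 2 -> FAULT, frames=[2,-] (faults so far: 1)
  step 1: ref 7 -> FAULT, frames=[2,7] (faults so far: 2)
  step 2: ref 7 -> HIT, frames=[2,7] (faults so far: 2)
  step 3: ref 2 -> HIT, frames=[2,7] (faults so far: 2)
  step 4: ref 7 -> HIT, frames=[2,7] (faults so far: 2)
  step 5: ref 4 -> FAULT, evict 7, frames=[2,4] (faults so far: 3)
  step 6: ref 2 -> HIT, frames=[2,4] (faults so far: 3)
  step 7: ref 3 -> FAULT, evict 2, frames=[3,4] (faults so far: 4)
  step 8: ref 4 -> HIT, frames=[3,4] (faults so far: 4)
  step 9: ref 5 -> FAULT, evict 3, frames=[5,4] (faults so far: 5)
  step 10: ref 1 -> FAULT, evict 5, frames=[1,4] (faults so far: 6)
  step 11: ref 4 -> HIT, frames=[1,4] (faults so far: 6)
  step 12: ref 2 -> FAULT, evict 1, frames=[2,4] (faults so far: 7)
  Optimal total faults: 7

Answer: 10 10 7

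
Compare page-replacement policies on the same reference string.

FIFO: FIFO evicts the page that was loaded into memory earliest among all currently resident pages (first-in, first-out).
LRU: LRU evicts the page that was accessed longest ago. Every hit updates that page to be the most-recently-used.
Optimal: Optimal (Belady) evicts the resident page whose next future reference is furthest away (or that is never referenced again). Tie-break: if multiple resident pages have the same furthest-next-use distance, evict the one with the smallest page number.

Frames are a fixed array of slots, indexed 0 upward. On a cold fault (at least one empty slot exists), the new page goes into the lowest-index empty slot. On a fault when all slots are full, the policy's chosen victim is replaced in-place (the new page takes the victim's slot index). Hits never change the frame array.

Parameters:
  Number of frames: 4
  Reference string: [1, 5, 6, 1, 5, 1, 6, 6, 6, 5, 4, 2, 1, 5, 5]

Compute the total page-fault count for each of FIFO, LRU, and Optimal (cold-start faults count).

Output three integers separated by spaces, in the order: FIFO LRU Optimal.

--- FIFO ---
  step 0: ref 1 -> FAULT, frames=[1,-,-,-] (faults so far: 1)
  step 1: ref 5 -> FAULT, frames=[1,5,-,-] (faults so far: 2)
  step 2: ref 6 -> FAULT, frames=[1,5,6,-] (faults so far: 3)
  step 3: ref 1 -> HIT, frames=[1,5,6,-] (faults so far: 3)
  step 4: ref 5 -> HIT, frames=[1,5,6,-] (faults so far: 3)
  step 5: ref 1 -> HIT, frames=[1,5,6,-] (faults so far: 3)
  step 6: ref 6 -> HIT, frames=[1,5,6,-] (faults so far: 3)
  step 7: ref 6 -> HIT, frames=[1,5,6,-] (faults so far: 3)
  step 8: ref 6 -> HIT, frames=[1,5,6,-] (faults so far: 3)
  step 9: ref 5 -> HIT, frames=[1,5,6,-] (faults so far: 3)
  step 10: ref 4 -> FAULT, frames=[1,5,6,4] (faults so far: 4)
  step 11: ref 2 -> FAULT, evict 1, frames=[2,5,6,4] (faults so far: 5)
  step 12: ref 1 -> FAULT, evict 5, frames=[2,1,6,4] (faults so far: 6)
  step 13: ref 5 -> FAULT, evict 6, frames=[2,1,5,4] (faults so far: 7)
  step 14: ref 5 -> HIT, frames=[2,1,5,4] (faults so far: 7)
  FIFO total faults: 7
--- LRU ---
  step 0: ref 1 -> FAULT, frames=[1,-,-,-] (faults so far: 1)
  step 1: ref 5 -> FAULT, frames=[1,5,-,-] (faults so far: 2)
  step 2: ref 6 -> FAULT, frames=[1,5,6,-] (faults so far: 3)
  step 3: ref 1 -> HIT, frames=[1,5,6,-] (faults so far: 3)
  step 4: ref 5 -> HIT, frames=[1,5,6,-] (faults so far: 3)
  step 5: ref 1 -> HIT, frames=[1,5,6,-] (faults so far: 3)
  step 6: ref 6 -> HIT, frames=[1,5,6,-] (faults so far: 3)
  step 7: ref 6 -> HIT, frames=[1,5,6,-] (faults so far: 3)
  step 8: ref 6 -> HIT, frames=[1,5,6,-] (faults so far: 3)
  step 9: ref 5 -> HIT, frames=[1,5,6,-] (faults so far: 3)
  step 10: ref 4 -> FAULT, frames=[1,5,6,4] (faults so far: 4)
  step 11: ref 2 -> FAULT, evict 1, frames=[2,5,6,4] (faults so far: 5)
  step 12: ref 1 -> FAULT, evict 6, frames=[2,5,1,4] (faults so far: 6)
  step 13: ref 5 -> HIT, frames=[2,5,1,4] (faults so far: 6)
  step 14: ref 5 -> HIT, frames=[2,5,1,4] (faults so far: 6)
  LRU total faults: 6
--- Optimal ---
  step 0: ref 1 -> FAULT, frames=[1,-,-,-] (faults so far: 1)
  step 1: ref 5 -> FAULT, frames=[1,5,-,-] (faults so far: 2)
  step 2: ref 6 -> FAULT, frames=[1,5,6,-] (faults so far: 3)
  step 3: ref 1 -> HIT, frames=[1,5,6,-] (faults so far: 3)
  step 4: ref 5 -> HIT, frames=[1,5,6,-] (faults so far: 3)
  step 5: ref 1 -> HIT, frames=[1,5,6,-] (faults so far: 3)
  step 6: ref 6 -> HIT, frames=[1,5,6,-] (faults so far: 3)
  step 7: ref 6 -> HIT, frames=[1,5,6,-] (faults so far: 3)
  step 8: ref 6 -> HIT, frames=[1,5,6,-] (faults so far: 3)
  step 9: ref 5 -> HIT, frames=[1,5,6,-] (faults so far: 3)
  step 10: ref 4 -> FAULT, frames=[1,5,6,4] (faults so far: 4)
  step 11: ref 2 -> FAULT, evict 4, frames=[1,5,6,2] (faults so far: 5)
  step 12: ref 1 -> HIT, frames=[1,5,6,2] (faults so far: 5)
  step 13: ref 5 -> HIT, frames=[1,5,6,2] (faults so far: 5)
  step 14: ref 5 -> HIT, frames=[1,5,6,2] (faults so far: 5)
  Optimal total faults: 5

Answer: 7 6 5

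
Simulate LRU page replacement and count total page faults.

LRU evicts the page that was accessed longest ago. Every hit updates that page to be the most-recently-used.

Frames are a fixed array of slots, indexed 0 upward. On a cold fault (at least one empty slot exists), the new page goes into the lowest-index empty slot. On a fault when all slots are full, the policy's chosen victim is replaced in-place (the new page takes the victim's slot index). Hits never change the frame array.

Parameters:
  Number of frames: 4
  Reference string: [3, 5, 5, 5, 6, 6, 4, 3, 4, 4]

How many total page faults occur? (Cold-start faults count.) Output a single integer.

Answer: 4

Derivation:
Step 0: ref 3 → FAULT, frames=[3,-,-,-]
Step 1: ref 5 → FAULT, frames=[3,5,-,-]
Step 2: ref 5 → HIT, frames=[3,5,-,-]
Step 3: ref 5 → HIT, frames=[3,5,-,-]
Step 4: ref 6 → FAULT, frames=[3,5,6,-]
Step 5: ref 6 → HIT, frames=[3,5,6,-]
Step 6: ref 4 → FAULT, frames=[3,5,6,4]
Step 7: ref 3 → HIT, frames=[3,5,6,4]
Step 8: ref 4 → HIT, frames=[3,5,6,4]
Step 9: ref 4 → HIT, frames=[3,5,6,4]
Total faults: 4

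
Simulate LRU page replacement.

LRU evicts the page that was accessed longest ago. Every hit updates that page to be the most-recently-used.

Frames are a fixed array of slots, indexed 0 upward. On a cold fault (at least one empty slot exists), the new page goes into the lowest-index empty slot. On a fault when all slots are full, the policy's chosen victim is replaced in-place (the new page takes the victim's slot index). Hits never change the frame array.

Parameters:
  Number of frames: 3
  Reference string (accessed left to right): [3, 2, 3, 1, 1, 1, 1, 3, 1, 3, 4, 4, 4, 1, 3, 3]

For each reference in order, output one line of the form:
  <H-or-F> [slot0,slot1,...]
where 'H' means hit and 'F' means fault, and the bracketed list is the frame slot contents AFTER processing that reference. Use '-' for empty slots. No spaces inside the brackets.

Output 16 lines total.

F [3,-,-]
F [3,2,-]
H [3,2,-]
F [3,2,1]
H [3,2,1]
H [3,2,1]
H [3,2,1]
H [3,2,1]
H [3,2,1]
H [3,2,1]
F [3,4,1]
H [3,4,1]
H [3,4,1]
H [3,4,1]
H [3,4,1]
H [3,4,1]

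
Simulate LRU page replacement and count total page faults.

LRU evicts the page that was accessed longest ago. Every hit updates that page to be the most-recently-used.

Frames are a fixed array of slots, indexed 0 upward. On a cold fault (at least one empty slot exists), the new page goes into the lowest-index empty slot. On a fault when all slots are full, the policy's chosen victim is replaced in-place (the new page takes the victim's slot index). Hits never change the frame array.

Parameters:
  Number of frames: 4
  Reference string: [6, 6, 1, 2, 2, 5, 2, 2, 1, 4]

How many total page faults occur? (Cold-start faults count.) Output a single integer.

Step 0: ref 6 → FAULT, frames=[6,-,-,-]
Step 1: ref 6 → HIT, frames=[6,-,-,-]
Step 2: ref 1 → FAULT, frames=[6,1,-,-]
Step 3: ref 2 → FAULT, frames=[6,1,2,-]
Step 4: ref 2 → HIT, frames=[6,1,2,-]
Step 5: ref 5 → FAULT, frames=[6,1,2,5]
Step 6: ref 2 → HIT, frames=[6,1,2,5]
Step 7: ref 2 → HIT, frames=[6,1,2,5]
Step 8: ref 1 → HIT, frames=[6,1,2,5]
Step 9: ref 4 → FAULT (evict 6), frames=[4,1,2,5]
Total faults: 5

Answer: 5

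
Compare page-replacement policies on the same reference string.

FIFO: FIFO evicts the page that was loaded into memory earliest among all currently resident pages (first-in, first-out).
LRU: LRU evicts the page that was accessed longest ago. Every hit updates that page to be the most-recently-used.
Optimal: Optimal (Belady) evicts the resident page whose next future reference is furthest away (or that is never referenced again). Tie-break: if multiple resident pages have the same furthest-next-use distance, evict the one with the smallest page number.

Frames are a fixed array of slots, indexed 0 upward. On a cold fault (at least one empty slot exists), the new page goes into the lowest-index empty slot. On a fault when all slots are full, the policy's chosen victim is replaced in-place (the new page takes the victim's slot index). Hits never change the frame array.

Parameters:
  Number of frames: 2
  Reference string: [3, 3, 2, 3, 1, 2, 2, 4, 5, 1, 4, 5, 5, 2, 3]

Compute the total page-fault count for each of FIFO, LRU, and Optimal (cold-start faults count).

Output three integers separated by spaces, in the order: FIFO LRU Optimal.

--- FIFO ---
  step 0: ref 3 -> FAULT, frames=[3,-] (faults so far: 1)
  step 1: ref 3 -> HIT, frames=[3,-] (faults so far: 1)
  step 2: ref 2 -> FAULT, frames=[3,2] (faults so far: 2)
  step 3: ref 3 -> HIT, frames=[3,2] (faults so far: 2)
  step 4: ref 1 -> FAULT, evict 3, frames=[1,2] (faults so far: 3)
  step 5: ref 2 -> HIT, frames=[1,2] (faults so far: 3)
  step 6: ref 2 -> HIT, frames=[1,2] (faults so far: 3)
  step 7: ref 4 -> FAULT, evict 2, frames=[1,4] (faults so far: 4)
  step 8: ref 5 -> FAULT, evict 1, frames=[5,4] (faults so far: 5)
  step 9: ref 1 -> FAULT, evict 4, frames=[5,1] (faults so far: 6)
  step 10: ref 4 -> FAULT, evict 5, frames=[4,1] (faults so far: 7)
  step 11: ref 5 -> FAULT, evict 1, frames=[4,5] (faults so far: 8)
  step 12: ref 5 -> HIT, frames=[4,5] (faults so far: 8)
  step 13: ref 2 -> FAULT, evict 4, frames=[2,5] (faults so far: 9)
  step 14: ref 3 -> FAULT, evict 5, frames=[2,3] (faults so far: 10)
  FIFO total faults: 10
--- LRU ---
  step 0: ref 3 -> FAULT, frames=[3,-] (faults so far: 1)
  step 1: ref 3 -> HIT, frames=[3,-] (faults so far: 1)
  step 2: ref 2 -> FAULT, frames=[3,2] (faults so far: 2)
  step 3: ref 3 -> HIT, frames=[3,2] (faults so far: 2)
  step 4: ref 1 -> FAULT, evict 2, frames=[3,1] (faults so far: 3)
  step 5: ref 2 -> FAULT, evict 3, frames=[2,1] (faults so far: 4)
  step 6: ref 2 -> HIT, frames=[2,1] (faults so far: 4)
  step 7: ref 4 -> FAULT, evict 1, frames=[2,4] (faults so far: 5)
  step 8: ref 5 -> FAULT, evict 2, frames=[5,4] (faults so far: 6)
  step 9: ref 1 -> FAULT, evict 4, frames=[5,1] (faults so far: 7)
  step 10: ref 4 -> FAULT, evict 5, frames=[4,1] (faults so far: 8)
  step 11: ref 5 -> FAULT, evict 1, frames=[4,5] (faults so far: 9)
  step 12: ref 5 -> HIT, frames=[4,5] (faults so far: 9)
  step 13: ref 2 -> FAULT, evict 4, frames=[2,5] (faults so far: 10)
  step 14: ref 3 -> FAULT, evict 5, frames=[2,3] (faults so far: 11)
  LRU total faults: 11
--- Optimal ---
  step 0: ref 3 -> FAULT, frames=[3,-] (faults so far: 1)
  step 1: ref 3 -> HIT, frames=[3,-] (faults so far: 1)
  step 2: ref 2 -> FAULT, frames=[3,2] (faults so far: 2)
  step 3: ref 3 -> HIT, frames=[3,2] (faults so far: 2)
  step 4: ref 1 -> FAULT, evict 3, frames=[1,2] (faults so far: 3)
  step 5: ref 2 -> HIT, frames=[1,2] (faults so far: 3)
  step 6: ref 2 -> HIT, frames=[1,2] (faults so far: 3)
  step 7: ref 4 -> FAULT, evict 2, frames=[1,4] (faults so far: 4)
  step 8: ref 5 -> FAULT, evict 4, frames=[1,5] (faults so far: 5)
  step 9: ref 1 -> HIT, frames=[1,5] (faults so far: 5)
  step 10: ref 4 -> FAULT, evict 1, frames=[4,5] (faults so far: 6)
  step 11: ref 5 -> HIT, frames=[4,5] (faults so far: 6)
  step 12: ref 5 -> HIT, frames=[4,5] (faults so far: 6)
  step 13: ref 2 -> FAULT, evict 4, frames=[2,5] (faults so far: 7)
  step 14: ref 3 -> FAULT, evict 2, frames=[3,5] (faults so far: 8)
  Optimal total faults: 8

Answer: 10 11 8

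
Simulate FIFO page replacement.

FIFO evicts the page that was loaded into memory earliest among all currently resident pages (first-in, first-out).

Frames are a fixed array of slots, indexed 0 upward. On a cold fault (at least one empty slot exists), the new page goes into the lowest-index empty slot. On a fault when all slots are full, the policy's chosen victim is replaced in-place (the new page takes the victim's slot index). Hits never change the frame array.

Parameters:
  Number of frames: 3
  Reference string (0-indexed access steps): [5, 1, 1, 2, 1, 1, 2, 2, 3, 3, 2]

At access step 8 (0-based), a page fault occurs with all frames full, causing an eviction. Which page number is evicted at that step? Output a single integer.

Step 0: ref 5 -> FAULT, frames=[5,-,-]
Step 1: ref 1 -> FAULT, frames=[5,1,-]
Step 2: ref 1 -> HIT, frames=[5,1,-]
Step 3: ref 2 -> FAULT, frames=[5,1,2]
Step 4: ref 1 -> HIT, frames=[5,1,2]
Step 5: ref 1 -> HIT, frames=[5,1,2]
Step 6: ref 2 -> HIT, frames=[5,1,2]
Step 7: ref 2 -> HIT, frames=[5,1,2]
Step 8: ref 3 -> FAULT, evict 5, frames=[3,1,2]
At step 8: evicted page 5

Answer: 5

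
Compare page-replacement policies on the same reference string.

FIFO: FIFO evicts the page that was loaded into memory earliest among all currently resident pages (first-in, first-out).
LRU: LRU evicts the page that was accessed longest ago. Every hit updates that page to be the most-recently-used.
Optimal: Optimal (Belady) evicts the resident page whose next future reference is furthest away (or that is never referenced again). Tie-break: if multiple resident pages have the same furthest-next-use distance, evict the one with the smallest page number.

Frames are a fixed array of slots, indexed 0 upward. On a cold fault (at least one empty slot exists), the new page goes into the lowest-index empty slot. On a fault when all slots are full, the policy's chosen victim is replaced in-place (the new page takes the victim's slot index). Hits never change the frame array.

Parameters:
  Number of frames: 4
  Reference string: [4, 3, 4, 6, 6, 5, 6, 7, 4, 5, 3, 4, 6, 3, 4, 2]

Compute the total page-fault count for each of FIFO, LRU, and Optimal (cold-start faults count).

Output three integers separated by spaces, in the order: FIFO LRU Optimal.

Answer: 9 8 7

Derivation:
--- FIFO ---
  step 0: ref 4 -> FAULT, frames=[4,-,-,-] (faults so far: 1)
  step 1: ref 3 -> FAULT, frames=[4,3,-,-] (faults so far: 2)
  step 2: ref 4 -> HIT, frames=[4,3,-,-] (faults so far: 2)
  step 3: ref 6 -> FAULT, frames=[4,3,6,-] (faults so far: 3)
  step 4: ref 6 -> HIT, frames=[4,3,6,-] (faults so far: 3)
  step 5: ref 5 -> FAULT, frames=[4,3,6,5] (faults so far: 4)
  step 6: ref 6 -> HIT, frames=[4,3,6,5] (faults so far: 4)
  step 7: ref 7 -> FAULT, evict 4, frames=[7,3,6,5] (faults so far: 5)
  step 8: ref 4 -> FAULT, evict 3, frames=[7,4,6,5] (faults so far: 6)
  step 9: ref 5 -> HIT, frames=[7,4,6,5] (faults so far: 6)
  step 10: ref 3 -> FAULT, evict 6, frames=[7,4,3,5] (faults so far: 7)
  step 11: ref 4 -> HIT, frames=[7,4,3,5] (faults so far: 7)
  step 12: ref 6 -> FAULT, evict 5, frames=[7,4,3,6] (faults so far: 8)
  step 13: ref 3 -> HIT, frames=[7,4,3,6] (faults so far: 8)
  step 14: ref 4 -> HIT, frames=[7,4,3,6] (faults so far: 8)
  step 15: ref 2 -> FAULT, evict 7, frames=[2,4,3,6] (faults so far: 9)
  FIFO total faults: 9
--- LRU ---
  step 0: ref 4 -> FAULT, frames=[4,-,-,-] (faults so far: 1)
  step 1: ref 3 -> FAULT, frames=[4,3,-,-] (faults so far: 2)
  step 2: ref 4 -> HIT, frames=[4,3,-,-] (faults so far: 2)
  step 3: ref 6 -> FAULT, frames=[4,3,6,-] (faults so far: 3)
  step 4: ref 6 -> HIT, frames=[4,3,6,-] (faults so far: 3)
  step 5: ref 5 -> FAULT, frames=[4,3,6,5] (faults so far: 4)
  step 6: ref 6 -> HIT, frames=[4,3,6,5] (faults so far: 4)
  step 7: ref 7 -> FAULT, evict 3, frames=[4,7,6,5] (faults so far: 5)
  step 8: ref 4 -> HIT, frames=[4,7,6,5] (faults so far: 5)
  step 9: ref 5 -> HIT, frames=[4,7,6,5] (faults so far: 5)
  step 10: ref 3 -> FAULT, evict 6, frames=[4,7,3,5] (faults so far: 6)
  step 11: ref 4 -> HIT, frames=[4,7,3,5] (faults so far: 6)
  step 12: ref 6 -> FAULT, evict 7, frames=[4,6,3,5] (faults so far: 7)
  step 13: ref 3 -> HIT, frames=[4,6,3,5] (faults so far: 7)
  step 14: ref 4 -> HIT, frames=[4,6,3,5] (faults so far: 7)
  step 15: ref 2 -> FAULT, evict 5, frames=[4,6,3,2] (faults so far: 8)
  LRU total faults: 8
--- Optimal ---
  step 0: ref 4 -> FAULT, frames=[4,-,-,-] (faults so far: 1)
  step 1: ref 3 -> FAULT, frames=[4,3,-,-] (faults so far: 2)
  step 2: ref 4 -> HIT, frames=[4,3,-,-] (faults so far: 2)
  step 3: ref 6 -> FAULT, frames=[4,3,6,-] (faults so far: 3)
  step 4: ref 6 -> HIT, frames=[4,3,6,-] (faults so far: 3)
  step 5: ref 5 -> FAULT, frames=[4,3,6,5] (faults so far: 4)
  step 6: ref 6 -> HIT, frames=[4,3,6,5] (faults so far: 4)
  step 7: ref 7 -> FAULT, evict 6, frames=[4,3,7,5] (faults so far: 5)
  step 8: ref 4 -> HIT, frames=[4,3,7,5] (faults so far: 5)
  step 9: ref 5 -> HIT, frames=[4,3,7,5] (faults so far: 5)
  step 10: ref 3 -> HIT, frames=[4,3,7,5] (faults so far: 5)
  step 11: ref 4 -> HIT, frames=[4,3,7,5] (faults so far: 5)
  step 12: ref 6 -> FAULT, evict 5, frames=[4,3,7,6] (faults so far: 6)
  step 13: ref 3 -> HIT, frames=[4,3,7,6] (faults so far: 6)
  step 14: ref 4 -> HIT, frames=[4,3,7,6] (faults so far: 6)
  step 15: ref 2 -> FAULT, evict 3, frames=[4,2,7,6] (faults so far: 7)
  Optimal total faults: 7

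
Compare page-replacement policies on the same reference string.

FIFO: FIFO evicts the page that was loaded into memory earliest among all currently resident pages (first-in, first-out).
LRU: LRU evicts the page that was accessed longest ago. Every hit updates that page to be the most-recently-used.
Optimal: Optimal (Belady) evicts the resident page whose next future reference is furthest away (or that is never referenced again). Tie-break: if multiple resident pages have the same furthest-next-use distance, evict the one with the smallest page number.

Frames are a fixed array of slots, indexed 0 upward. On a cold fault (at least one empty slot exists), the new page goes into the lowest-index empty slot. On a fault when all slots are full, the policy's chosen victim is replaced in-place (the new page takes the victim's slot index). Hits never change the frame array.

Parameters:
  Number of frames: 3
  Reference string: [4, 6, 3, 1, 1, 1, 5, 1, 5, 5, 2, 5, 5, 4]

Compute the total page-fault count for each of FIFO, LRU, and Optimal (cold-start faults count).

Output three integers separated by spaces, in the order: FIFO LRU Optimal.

Answer: 7 7 6

Derivation:
--- FIFO ---
  step 0: ref 4 -> FAULT, frames=[4,-,-] (faults so far: 1)
  step 1: ref 6 -> FAULT, frames=[4,6,-] (faults so far: 2)
  step 2: ref 3 -> FAULT, frames=[4,6,3] (faults so far: 3)
  step 3: ref 1 -> FAULT, evict 4, frames=[1,6,3] (faults so far: 4)
  step 4: ref 1 -> HIT, frames=[1,6,3] (faults so far: 4)
  step 5: ref 1 -> HIT, frames=[1,6,3] (faults so far: 4)
  step 6: ref 5 -> FAULT, evict 6, frames=[1,5,3] (faults so far: 5)
  step 7: ref 1 -> HIT, frames=[1,5,3] (faults so far: 5)
  step 8: ref 5 -> HIT, frames=[1,5,3] (faults so far: 5)
  step 9: ref 5 -> HIT, frames=[1,5,3] (faults so far: 5)
  step 10: ref 2 -> FAULT, evict 3, frames=[1,5,2] (faults so far: 6)
  step 11: ref 5 -> HIT, frames=[1,5,2] (faults so far: 6)
  step 12: ref 5 -> HIT, frames=[1,5,2] (faults so far: 6)
  step 13: ref 4 -> FAULT, evict 1, frames=[4,5,2] (faults so far: 7)
  FIFO total faults: 7
--- LRU ---
  step 0: ref 4 -> FAULT, frames=[4,-,-] (faults so far: 1)
  step 1: ref 6 -> FAULT, frames=[4,6,-] (faults so far: 2)
  step 2: ref 3 -> FAULT, frames=[4,6,3] (faults so far: 3)
  step 3: ref 1 -> FAULT, evict 4, frames=[1,6,3] (faults so far: 4)
  step 4: ref 1 -> HIT, frames=[1,6,3] (faults so far: 4)
  step 5: ref 1 -> HIT, frames=[1,6,3] (faults so far: 4)
  step 6: ref 5 -> FAULT, evict 6, frames=[1,5,3] (faults so far: 5)
  step 7: ref 1 -> HIT, frames=[1,5,3] (faults so far: 5)
  step 8: ref 5 -> HIT, frames=[1,5,3] (faults so far: 5)
  step 9: ref 5 -> HIT, frames=[1,5,3] (faults so far: 5)
  step 10: ref 2 -> FAULT, evict 3, frames=[1,5,2] (faults so far: 6)
  step 11: ref 5 -> HIT, frames=[1,5,2] (faults so far: 6)
  step 12: ref 5 -> HIT, frames=[1,5,2] (faults so far: 6)
  step 13: ref 4 -> FAULT, evict 1, frames=[4,5,2] (faults so far: 7)
  LRU total faults: 7
--- Optimal ---
  step 0: ref 4 -> FAULT, frames=[4,-,-] (faults so far: 1)
  step 1: ref 6 -> FAULT, frames=[4,6,-] (faults so far: 2)
  step 2: ref 3 -> FAULT, frames=[4,6,3] (faults so far: 3)
  step 3: ref 1 -> FAULT, evict 3, frames=[4,6,1] (faults so far: 4)
  step 4: ref 1 -> HIT, frames=[4,6,1] (faults so far: 4)
  step 5: ref 1 -> HIT, frames=[4,6,1] (faults so far: 4)
  step 6: ref 5 -> FAULT, evict 6, frames=[4,5,1] (faults so far: 5)
  step 7: ref 1 -> HIT, frames=[4,5,1] (faults so far: 5)
  step 8: ref 5 -> HIT, frames=[4,5,1] (faults so far: 5)
  step 9: ref 5 -> HIT, frames=[4,5,1] (faults so far: 5)
  step 10: ref 2 -> FAULT, evict 1, frames=[4,5,2] (faults so far: 6)
  step 11: ref 5 -> HIT, frames=[4,5,2] (faults so far: 6)
  step 12: ref 5 -> HIT, frames=[4,5,2] (faults so far: 6)
  step 13: ref 4 -> HIT, frames=[4,5,2] (faults so far: 6)
  Optimal total faults: 6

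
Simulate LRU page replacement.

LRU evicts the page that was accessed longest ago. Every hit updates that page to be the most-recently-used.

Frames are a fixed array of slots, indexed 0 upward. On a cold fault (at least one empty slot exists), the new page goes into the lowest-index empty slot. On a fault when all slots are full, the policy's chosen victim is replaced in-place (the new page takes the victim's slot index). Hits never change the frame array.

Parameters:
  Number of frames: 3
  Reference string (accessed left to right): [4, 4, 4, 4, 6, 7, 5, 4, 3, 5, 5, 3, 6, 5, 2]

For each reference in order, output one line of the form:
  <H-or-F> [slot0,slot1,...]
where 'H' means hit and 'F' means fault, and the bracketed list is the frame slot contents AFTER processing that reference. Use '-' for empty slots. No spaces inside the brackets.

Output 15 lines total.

F [4,-,-]
H [4,-,-]
H [4,-,-]
H [4,-,-]
F [4,6,-]
F [4,6,7]
F [5,6,7]
F [5,4,7]
F [5,4,3]
H [5,4,3]
H [5,4,3]
H [5,4,3]
F [5,6,3]
H [5,6,3]
F [5,6,2]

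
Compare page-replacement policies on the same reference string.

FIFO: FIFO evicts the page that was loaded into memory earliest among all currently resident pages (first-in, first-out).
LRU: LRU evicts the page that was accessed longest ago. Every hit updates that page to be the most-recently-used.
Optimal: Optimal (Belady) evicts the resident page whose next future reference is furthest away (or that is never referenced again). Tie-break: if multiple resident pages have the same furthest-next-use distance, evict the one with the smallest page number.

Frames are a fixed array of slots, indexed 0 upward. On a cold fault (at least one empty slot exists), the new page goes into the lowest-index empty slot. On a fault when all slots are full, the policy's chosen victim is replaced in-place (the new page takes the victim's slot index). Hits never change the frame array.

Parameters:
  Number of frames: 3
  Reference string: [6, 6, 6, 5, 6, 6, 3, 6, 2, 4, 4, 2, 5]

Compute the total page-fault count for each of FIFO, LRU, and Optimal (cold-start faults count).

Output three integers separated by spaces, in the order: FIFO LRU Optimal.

Answer: 6 6 5

Derivation:
--- FIFO ---
  step 0: ref 6 -> FAULT, frames=[6,-,-] (faults so far: 1)
  step 1: ref 6 -> HIT, frames=[6,-,-] (faults so far: 1)
  step 2: ref 6 -> HIT, frames=[6,-,-] (faults so far: 1)
  step 3: ref 5 -> FAULT, frames=[6,5,-] (faults so far: 2)
  step 4: ref 6 -> HIT, frames=[6,5,-] (faults so far: 2)
  step 5: ref 6 -> HIT, frames=[6,5,-] (faults so far: 2)
  step 6: ref 3 -> FAULT, frames=[6,5,3] (faults so far: 3)
  step 7: ref 6 -> HIT, frames=[6,5,3] (faults so far: 3)
  step 8: ref 2 -> FAULT, evict 6, frames=[2,5,3] (faults so far: 4)
  step 9: ref 4 -> FAULT, evict 5, frames=[2,4,3] (faults so far: 5)
  step 10: ref 4 -> HIT, frames=[2,4,3] (faults so far: 5)
  step 11: ref 2 -> HIT, frames=[2,4,3] (faults so far: 5)
  step 12: ref 5 -> FAULT, evict 3, frames=[2,4,5] (faults so far: 6)
  FIFO total faults: 6
--- LRU ---
  step 0: ref 6 -> FAULT, frames=[6,-,-] (faults so far: 1)
  step 1: ref 6 -> HIT, frames=[6,-,-] (faults so far: 1)
  step 2: ref 6 -> HIT, frames=[6,-,-] (faults so far: 1)
  step 3: ref 5 -> FAULT, frames=[6,5,-] (faults so far: 2)
  step 4: ref 6 -> HIT, frames=[6,5,-] (faults so far: 2)
  step 5: ref 6 -> HIT, frames=[6,5,-] (faults so far: 2)
  step 6: ref 3 -> FAULT, frames=[6,5,3] (faults so far: 3)
  step 7: ref 6 -> HIT, frames=[6,5,3] (faults so far: 3)
  step 8: ref 2 -> FAULT, evict 5, frames=[6,2,3] (faults so far: 4)
  step 9: ref 4 -> FAULT, evict 3, frames=[6,2,4] (faults so far: 5)
  step 10: ref 4 -> HIT, frames=[6,2,4] (faults so far: 5)
  step 11: ref 2 -> HIT, frames=[6,2,4] (faults so far: 5)
  step 12: ref 5 -> FAULT, evict 6, frames=[5,2,4] (faults so far: 6)
  LRU total faults: 6
--- Optimal ---
  step 0: ref 6 -> FAULT, frames=[6,-,-] (faults so far: 1)
  step 1: ref 6 -> HIT, frames=[6,-,-] (faults so far: 1)
  step 2: ref 6 -> HIT, frames=[6,-,-] (faults so far: 1)
  step 3: ref 5 -> FAULT, frames=[6,5,-] (faults so far: 2)
  step 4: ref 6 -> HIT, frames=[6,5,-] (faults so far: 2)
  step 5: ref 6 -> HIT, frames=[6,5,-] (faults so far: 2)
  step 6: ref 3 -> FAULT, frames=[6,5,3] (faults so far: 3)
  step 7: ref 6 -> HIT, frames=[6,5,3] (faults so far: 3)
  step 8: ref 2 -> FAULT, evict 3, frames=[6,5,2] (faults so far: 4)
  step 9: ref 4 -> FAULT, evict 6, frames=[4,5,2] (faults so far: 5)
  step 10: ref 4 -> HIT, frames=[4,5,2] (faults so far: 5)
  step 11: ref 2 -> HIT, frames=[4,5,2] (faults so far: 5)
  step 12: ref 5 -> HIT, frames=[4,5,2] (faults so far: 5)
  Optimal total faults: 5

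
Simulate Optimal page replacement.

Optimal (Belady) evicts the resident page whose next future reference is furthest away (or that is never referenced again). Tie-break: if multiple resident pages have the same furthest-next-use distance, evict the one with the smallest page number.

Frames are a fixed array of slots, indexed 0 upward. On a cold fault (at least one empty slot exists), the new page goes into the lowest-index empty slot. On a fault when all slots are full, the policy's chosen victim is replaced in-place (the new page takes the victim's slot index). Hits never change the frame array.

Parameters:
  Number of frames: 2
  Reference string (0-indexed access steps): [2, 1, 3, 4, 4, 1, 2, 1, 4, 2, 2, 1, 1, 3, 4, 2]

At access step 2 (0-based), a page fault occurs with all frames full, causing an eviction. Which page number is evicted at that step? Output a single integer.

Step 0: ref 2 -> FAULT, frames=[2,-]
Step 1: ref 1 -> FAULT, frames=[2,1]
Step 2: ref 3 -> FAULT, evict 2, frames=[3,1]
At step 2: evicted page 2

Answer: 2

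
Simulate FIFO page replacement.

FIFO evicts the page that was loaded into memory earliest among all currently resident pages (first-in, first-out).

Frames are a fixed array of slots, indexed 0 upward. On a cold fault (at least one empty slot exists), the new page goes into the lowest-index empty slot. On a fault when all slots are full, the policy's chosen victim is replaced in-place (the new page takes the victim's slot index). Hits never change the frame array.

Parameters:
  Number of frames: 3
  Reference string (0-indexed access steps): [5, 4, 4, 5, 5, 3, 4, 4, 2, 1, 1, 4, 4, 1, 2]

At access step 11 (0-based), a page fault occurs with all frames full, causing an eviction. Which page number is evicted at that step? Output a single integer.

Step 0: ref 5 -> FAULT, frames=[5,-,-]
Step 1: ref 4 -> FAULT, frames=[5,4,-]
Step 2: ref 4 -> HIT, frames=[5,4,-]
Step 3: ref 5 -> HIT, frames=[5,4,-]
Step 4: ref 5 -> HIT, frames=[5,4,-]
Step 5: ref 3 -> FAULT, frames=[5,4,3]
Step 6: ref 4 -> HIT, frames=[5,4,3]
Step 7: ref 4 -> HIT, frames=[5,4,3]
Step 8: ref 2 -> FAULT, evict 5, frames=[2,4,3]
Step 9: ref 1 -> FAULT, evict 4, frames=[2,1,3]
Step 10: ref 1 -> HIT, frames=[2,1,3]
Step 11: ref 4 -> FAULT, evict 3, frames=[2,1,4]
At step 11: evicted page 3

Answer: 3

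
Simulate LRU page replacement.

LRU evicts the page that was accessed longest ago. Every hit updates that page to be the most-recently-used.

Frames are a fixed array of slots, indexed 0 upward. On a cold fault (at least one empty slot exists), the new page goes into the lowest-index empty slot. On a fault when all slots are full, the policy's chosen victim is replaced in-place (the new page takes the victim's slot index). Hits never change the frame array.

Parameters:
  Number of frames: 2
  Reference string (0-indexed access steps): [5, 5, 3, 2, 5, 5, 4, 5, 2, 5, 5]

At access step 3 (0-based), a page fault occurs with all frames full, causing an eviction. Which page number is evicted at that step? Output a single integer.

Step 0: ref 5 -> FAULT, frames=[5,-]
Step 1: ref 5 -> HIT, frames=[5,-]
Step 2: ref 3 -> FAULT, frames=[5,3]
Step 3: ref 2 -> FAULT, evict 5, frames=[2,3]
At step 3: evicted page 5

Answer: 5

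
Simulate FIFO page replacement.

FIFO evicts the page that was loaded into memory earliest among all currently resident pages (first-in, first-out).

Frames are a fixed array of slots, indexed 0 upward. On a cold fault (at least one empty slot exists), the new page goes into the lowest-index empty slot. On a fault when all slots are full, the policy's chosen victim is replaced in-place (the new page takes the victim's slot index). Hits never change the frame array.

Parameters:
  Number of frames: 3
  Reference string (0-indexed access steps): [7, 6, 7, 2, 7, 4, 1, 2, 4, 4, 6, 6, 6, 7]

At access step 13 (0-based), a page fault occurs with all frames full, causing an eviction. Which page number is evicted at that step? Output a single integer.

Step 0: ref 7 -> FAULT, frames=[7,-,-]
Step 1: ref 6 -> FAULT, frames=[7,6,-]
Step 2: ref 7 -> HIT, frames=[7,6,-]
Step 3: ref 2 -> FAULT, frames=[7,6,2]
Step 4: ref 7 -> HIT, frames=[7,6,2]
Step 5: ref 4 -> FAULT, evict 7, frames=[4,6,2]
Step 6: ref 1 -> FAULT, evict 6, frames=[4,1,2]
Step 7: ref 2 -> HIT, frames=[4,1,2]
Step 8: ref 4 -> HIT, frames=[4,1,2]
Step 9: ref 4 -> HIT, frames=[4,1,2]
Step 10: ref 6 -> FAULT, evict 2, frames=[4,1,6]
Step 11: ref 6 -> HIT, frames=[4,1,6]
Step 12: ref 6 -> HIT, frames=[4,1,6]
Step 13: ref 7 -> FAULT, evict 4, frames=[7,1,6]
At step 13: evicted page 4

Answer: 4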